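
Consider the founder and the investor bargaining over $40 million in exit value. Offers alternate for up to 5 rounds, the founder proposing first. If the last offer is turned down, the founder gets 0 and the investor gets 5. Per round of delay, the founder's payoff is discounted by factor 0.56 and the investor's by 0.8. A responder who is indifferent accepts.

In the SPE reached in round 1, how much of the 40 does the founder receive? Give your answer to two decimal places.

18.61

Round 5 (the founder proposes): the investor gets 5 if talks fail, so the founder offers 5 and keeps 35.
Round 4 (the investor proposes): the founder can get 35 next round, worth 0.56 × 35 = 19.6 now, so the investor offers 19.6, keeping 20.4.
Round 3 (the founder proposes): the investor can get 20.4 next round, worth 0.8 × 20.4 = 16.32 now. The founder offers 16.32 and keeps 40 − 16.32 = 23.68.
Round 2 (the investor proposes): the founder can get 23.68 next round, worth 0.56 × 23.68 = 13.2608 now. The investor offers 13.2608 and keeps 40 − 13.2608 = 26.7392.
Round 1 (the founder proposes): the investor can get 26.7392 next round, worth 0.8 × 26.7392 = 21.39136 now. The founder offers 21.39136 and keeps 40 − 21.39136 = 18.60864.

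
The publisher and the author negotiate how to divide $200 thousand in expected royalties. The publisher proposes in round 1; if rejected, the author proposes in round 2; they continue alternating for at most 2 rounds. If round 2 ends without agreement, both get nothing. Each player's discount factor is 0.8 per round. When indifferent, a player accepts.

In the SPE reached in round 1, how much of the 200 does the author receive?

160

Round 2 (the author proposes): rejection yields 0 for the publisher; the author offers 0 and keeps 200.
Round 1 (the publisher proposes): the author can get 200 next round, worth 0.8 × 200 = 160 now. The publisher offers 160 and keeps 200 − 160 = 40.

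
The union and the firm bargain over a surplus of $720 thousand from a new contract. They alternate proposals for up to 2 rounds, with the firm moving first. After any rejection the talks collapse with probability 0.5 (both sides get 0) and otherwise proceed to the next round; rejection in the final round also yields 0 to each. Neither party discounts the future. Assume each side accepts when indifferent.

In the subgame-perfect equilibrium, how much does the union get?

360

By backward induction:
Round 2 (the union proposes): the firm will accept anything ≥ 0, so the union offers 0 and keeps 720.
Round 1 (the firm proposes): rejecting gives the union an expected 0.5 × 720 = 360, so the firm offers 360, keeping 360.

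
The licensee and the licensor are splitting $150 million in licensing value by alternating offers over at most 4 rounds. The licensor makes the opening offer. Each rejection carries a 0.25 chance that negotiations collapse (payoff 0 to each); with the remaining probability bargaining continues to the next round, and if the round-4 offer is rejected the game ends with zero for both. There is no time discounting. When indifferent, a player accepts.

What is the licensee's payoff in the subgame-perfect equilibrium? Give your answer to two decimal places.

Round 4 (the licensee proposes): rejection yields 0 for the licensor; the licensee offers 0 and keeps 150.
Round 3 (the licensor proposes): rejecting gives the licensee an expected 0.75 × 150 = 112.5. The licensor offers 112.5 and keeps 150 − 112.5 = 37.5.
Round 2 (the licensee proposes): rejecting gives the licensor an expected 0.75 × 37.5 = 28.125; the licensee offers that and keeps 121.875.
Round 1 (the licensor proposes): rejecting gives the licensee an expected 0.75 × 121.875 = 91.40625; the licensor offers that and keeps 58.59375.

91.41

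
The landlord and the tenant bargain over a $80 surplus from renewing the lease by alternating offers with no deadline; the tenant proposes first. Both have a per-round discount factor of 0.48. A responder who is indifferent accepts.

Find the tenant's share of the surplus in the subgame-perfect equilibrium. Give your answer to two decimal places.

Let x be the tenant's share when the tenant proposes and y be the landlord's share when the landlord proposes.
The landlord accepts iff offered ≥ 0.48·y, so x = 80 − 0.48y. Symmetrically y = 80 − 0.48x.
Substituting: x = 80 − 0.48(80 − 0.48x), giving x(1 − 0.48·0.48) = 80(1 − 0.48).
So x = 80 × 0.52 / 0.7696 ≈ 54.0541, and the landlord receives 80 − x ≈ 25.9459.

54.05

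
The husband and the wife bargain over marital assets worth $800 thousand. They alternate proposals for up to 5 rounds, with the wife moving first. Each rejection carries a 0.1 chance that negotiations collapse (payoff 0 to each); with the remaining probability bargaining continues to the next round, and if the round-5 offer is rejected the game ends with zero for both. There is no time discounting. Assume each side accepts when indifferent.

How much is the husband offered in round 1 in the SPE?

130.32

Round 5 (the wife proposes): rejection yields 0 for the husband; the wife offers 0 and keeps 800.
Round 4 (the husband proposes): rejecting gives the wife an expected 0.9 × 800 = 720; the husband offers that and keeps 80.
Round 3 (the wife proposes): rejecting gives the husband an expected 0.9 × 80 = 72; the wife offers that and keeps 728.
Round 2 (the husband proposes): rejecting gives the wife an expected 0.9 × 728 = 655.2; the husband offers that and keeps 144.8.
Round 1 (the wife proposes): rejecting gives the husband an expected 0.9 × 144.8 = 130.32. The wife offers 130.32 and keeps 800 − 130.32 = 669.68.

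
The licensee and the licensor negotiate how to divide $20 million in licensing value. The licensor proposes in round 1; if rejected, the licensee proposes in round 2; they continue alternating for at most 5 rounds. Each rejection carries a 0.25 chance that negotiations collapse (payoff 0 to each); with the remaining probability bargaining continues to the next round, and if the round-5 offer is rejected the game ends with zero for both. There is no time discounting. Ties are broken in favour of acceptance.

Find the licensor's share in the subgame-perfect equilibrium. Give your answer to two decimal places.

14.14

Round 5 (the licensor proposes): rejection yields 0 for the licensee; the licensor offers 0 and keeps 20.
Round 4 (the licensee proposes): rejecting gives the licensor an expected 0.75 × 20 = 15; the licensee offers that and keeps 5.
Round 3 (the licensor proposes): rejecting gives the licensee an expected 0.75 × 5 = 3.75. The licensor offers 3.75 and keeps 20 − 3.75 = 16.25.
Round 2 (the licensee proposes): rejecting gives the licensor an expected 0.75 × 16.25 = 12.1875, so the licensee offers 12.1875, keeping 7.8125.
Round 1 (the licensor proposes): rejecting gives the licensee an expected 0.75 × 7.8125 = 5.859375, so the licensor offers 5.859375, keeping 14.140625.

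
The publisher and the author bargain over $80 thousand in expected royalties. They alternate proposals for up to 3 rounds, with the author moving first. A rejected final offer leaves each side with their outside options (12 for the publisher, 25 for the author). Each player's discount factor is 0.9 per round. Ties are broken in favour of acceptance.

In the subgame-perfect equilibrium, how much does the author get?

Round 3 (the author proposes): the publisher gets 12 if talks fail, so the author offers 12 and keeps 68.
Round 2 (the publisher proposes): the author can get 68 next round, worth 0.9 × 68 = 61.2 now. The publisher offers 61.2 and keeps 80 − 61.2 = 18.8.
Round 1 (the author proposes): the publisher can get 18.8 next round, worth 0.9 × 18.8 = 16.92 now, so the author offers 16.92, keeping 63.08.

63.08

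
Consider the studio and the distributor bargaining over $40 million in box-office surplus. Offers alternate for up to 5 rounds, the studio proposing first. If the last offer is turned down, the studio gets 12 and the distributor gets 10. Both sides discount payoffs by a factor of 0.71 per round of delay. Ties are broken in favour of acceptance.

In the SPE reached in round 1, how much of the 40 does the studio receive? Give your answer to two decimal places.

25.07

Round 5 (the studio proposes): the distributor gets 10 if talks fail, so the studio offers 10 and keeps 30.
Round 4 (the distributor proposes): the studio can get 30 next round, worth 0.71 × 30 = 21.3 now, so the distributor offers 21.3, keeping 18.7.
Round 3 (the studio proposes): the distributor can get 18.7 next round, worth 0.71 × 18.7 = 13.277 now; the studio offers that and keeps 26.723.
Round 2 (the distributor proposes): the studio can get 26.723 next round, worth 0.71 × 26.723 = 18.97333 now; the distributor offers that and keeps 21.02667.
Round 1 (the studio proposes): the distributor can get 21.02667 next round, worth 0.71 × 21.02667 = 14.9289357 now. The studio offers 14.9289357 and keeps 40 − 14.9289357 = 25.0710643.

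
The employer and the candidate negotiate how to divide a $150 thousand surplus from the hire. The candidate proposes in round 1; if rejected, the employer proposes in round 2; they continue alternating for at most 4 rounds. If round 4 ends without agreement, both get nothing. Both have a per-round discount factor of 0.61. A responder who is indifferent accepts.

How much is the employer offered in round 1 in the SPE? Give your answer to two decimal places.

Solve by backward induction from round 4.
Round 4 (the employer proposes): rejection yields 0 for the candidate; the employer offers 0 and keeps 150.
Round 3 (the candidate proposes): the employer can get 150 next round, worth 0.61 × 150 = 91.5 now; the candidate offers that and keeps 58.5.
Round 2 (the employer proposes): the candidate can get 58.5 next round, worth 0.61 × 58.5 = 35.685 now. The employer offers 35.685 and keeps 150 − 35.685 = 114.315.
Round 1 (the candidate proposes): the employer can get 114.315 next round, worth 0.61 × 114.315 = 69.73215 now, so the candidate offers 69.73215, keeping 80.26785.

69.73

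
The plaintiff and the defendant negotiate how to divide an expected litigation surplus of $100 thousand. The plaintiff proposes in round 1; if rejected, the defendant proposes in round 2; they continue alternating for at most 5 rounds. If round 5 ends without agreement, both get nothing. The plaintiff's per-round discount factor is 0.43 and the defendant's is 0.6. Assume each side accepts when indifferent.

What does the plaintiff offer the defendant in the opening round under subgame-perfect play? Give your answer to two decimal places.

Round 5 (the plaintiff proposes): rejection yields 0 for the defendant; the plaintiff offers 0 and keeps 100.
Round 4 (the defendant proposes): the plaintiff can get 100 next round, worth 0.43 × 100 = 43 now, so the defendant offers 43, keeping 57.
Round 3 (the plaintiff proposes): the defendant can get 57 next round, worth 0.6 × 57 = 34.2 now. The plaintiff offers 34.2 and keeps 100 − 34.2 = 65.8.
Round 2 (the defendant proposes): the plaintiff can get 65.8 next round, worth 0.43 × 65.8 = 28.294 now; the defendant offers that and keeps 71.706.
Round 1 (the plaintiff proposes): the defendant can get 71.706 next round, worth 0.6 × 71.706 = 43.0236 now, so the plaintiff offers 43.0236, keeping 56.9764.

43.02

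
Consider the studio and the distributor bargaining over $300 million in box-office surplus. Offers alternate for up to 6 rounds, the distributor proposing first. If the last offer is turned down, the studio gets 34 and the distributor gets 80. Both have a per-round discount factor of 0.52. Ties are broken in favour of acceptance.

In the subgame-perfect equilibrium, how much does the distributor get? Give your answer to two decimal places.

196.51

Round 6 (the studio proposes): the distributor gets 80 if talks fail, so the studio offers 80 and keeps 220.
Round 5 (the distributor proposes): the studio can get 220 next round, worth 0.52 × 220 = 114.4 now. The distributor offers 114.4 and keeps 300 − 114.4 = 185.6.
Round 4 (the studio proposes): the distributor can get 185.6 next round, worth 0.52 × 185.6 = 96.512 now. The studio offers 96.512 and keeps 300 − 96.512 = 203.488.
Round 3 (the distributor proposes): the studio can get 203.488 next round, worth 0.52 × 203.488 = 105.81376 now, so the distributor offers 105.81376, keeping 194.18624.
Round 2 (the studio proposes): the distributor can get 194.18624 next round, worth 0.52 × 194.18624 = 100.9768448 now, so the studio offers 100.9768448, keeping 199.0231552.
Round 1 (the distributor proposes): the studio can get 199.0231552 next round, worth 0.52 × 199.0231552 = 103.492040704 now, so the distributor offers 103.492040704, keeping 196.507959296.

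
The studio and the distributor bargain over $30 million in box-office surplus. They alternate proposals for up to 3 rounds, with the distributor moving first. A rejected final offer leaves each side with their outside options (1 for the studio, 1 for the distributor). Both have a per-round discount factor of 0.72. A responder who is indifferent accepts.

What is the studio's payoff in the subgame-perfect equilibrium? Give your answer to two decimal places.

Work backward from the last round.
Round 3 (the distributor proposes): the studio gets 1 if talks fail, so the distributor offers 1 and keeps 29.
Round 2 (the studio proposes): the distributor can get 29 next round, worth 0.72 × 29 = 20.88 now; the studio offers that and keeps 9.12.
Round 1 (the distributor proposes): the studio can get 9.12 next round, worth 0.72 × 9.12 = 6.5664 now; the distributor offers that and keeps 23.4336.

6.57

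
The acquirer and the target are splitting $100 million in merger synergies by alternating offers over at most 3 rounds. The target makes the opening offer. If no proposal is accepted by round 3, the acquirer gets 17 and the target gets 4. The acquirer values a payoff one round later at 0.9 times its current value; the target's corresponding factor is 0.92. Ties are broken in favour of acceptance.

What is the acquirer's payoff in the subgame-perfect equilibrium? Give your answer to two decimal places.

21.28

Round 3 (the target proposes): the acquirer gets 17 if talks fail, so the target offers 17 and keeps 83.
Round 2 (the acquirer proposes): the target can get 83 next round, worth 0.92 × 83 = 76.36 now. The acquirer offers 76.36 and keeps 100 − 76.36 = 23.64.
Round 1 (the target proposes): the acquirer can get 23.64 next round, worth 0.9 × 23.64 = 21.276 now. The target offers 21.276 and keeps 100 − 21.276 = 78.724.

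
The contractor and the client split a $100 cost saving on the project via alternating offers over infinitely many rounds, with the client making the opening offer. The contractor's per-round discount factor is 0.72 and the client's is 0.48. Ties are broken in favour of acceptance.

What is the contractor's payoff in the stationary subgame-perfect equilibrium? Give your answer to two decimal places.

Let x be the client's share when the client proposes and y be the contractor's share when the contractor proposes.
The contractor accepts iff offered ≥ 0.72·y, so x = 100 − 0.72y. Symmetrically y = 100 − 0.48x.
Substituting: x = 100 − 0.72(100 − 0.48x), giving x(1 − 0.48·0.72) = 100(1 − 0.72).
So x = 100 × 0.28 / 0.6544 ≈ 42.7873, and the contractor receives 100 − x ≈ 57.2127.

57.21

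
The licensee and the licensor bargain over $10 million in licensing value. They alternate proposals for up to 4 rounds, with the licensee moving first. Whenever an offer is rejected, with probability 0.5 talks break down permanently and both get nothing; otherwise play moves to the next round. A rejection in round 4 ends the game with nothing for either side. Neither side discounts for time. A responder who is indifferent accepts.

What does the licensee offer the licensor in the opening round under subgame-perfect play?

By backward induction:
Round 4 (the licensor proposes): the licensee will accept anything ≥ 0, so the licensor offers 0 and keeps 10.
Round 3 (the licensee proposes): rejecting gives the licensor an expected 0.5 × 10 = 5; the licensee offers that and keeps 5.
Round 2 (the licensor proposes): rejecting gives the licensee an expected 0.5 × 5 = 2.5. The licensor offers 2.5 and keeps 10 − 2.5 = 7.5.
Round 1 (the licensee proposes): rejecting gives the licensor an expected 0.5 × 7.5 = 3.75; the licensee offers that and keeps 6.25.

3.75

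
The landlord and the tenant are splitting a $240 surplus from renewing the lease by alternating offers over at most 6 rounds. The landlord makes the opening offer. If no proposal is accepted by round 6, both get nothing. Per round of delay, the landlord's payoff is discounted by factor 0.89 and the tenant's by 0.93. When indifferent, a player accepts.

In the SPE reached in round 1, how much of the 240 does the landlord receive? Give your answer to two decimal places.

42.21

Work backward from the last round.
Round 6 (the tenant proposes): rejection yields 0 for the landlord; the tenant offers 0 and keeps 240.
Round 5 (the landlord proposes): the tenant can get 240 next round, worth 0.93 × 240 = 223.2 now. The landlord offers 223.2 and keeps 240 − 223.2 = 16.8.
Round 4 (the tenant proposes): the landlord can get 16.8 next round, worth 0.89 × 16.8 = 14.952 now. The tenant offers 14.952 and keeps 240 − 14.952 = 225.048.
Round 3 (the landlord proposes): the tenant can get 225.048 next round, worth 0.93 × 225.048 = 209.29464 now; the landlord offers that and keeps 30.70536.
Round 2 (the tenant proposes): the landlord can get 30.70536 next round, worth 0.89 × 30.70536 = 27.3277704 now. The tenant offers 27.3277704 and keeps 240 − 27.3277704 = 212.6722296.
Round 1 (the landlord proposes): the tenant can get 212.6722296 next round, worth 0.93 × 212.6722296 = 197.785173528 now. The landlord offers 197.785173528 and keeps 240 − 197.785173528 = 42.214826472.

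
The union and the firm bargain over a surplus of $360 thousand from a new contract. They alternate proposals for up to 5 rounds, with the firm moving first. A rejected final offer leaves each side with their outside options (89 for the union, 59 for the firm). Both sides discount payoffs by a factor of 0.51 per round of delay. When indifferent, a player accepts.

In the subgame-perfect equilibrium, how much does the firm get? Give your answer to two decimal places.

240.62

Work backward from the last round.
Round 5 (the firm proposes): the union gets 89 if talks fail, so the firm offers 89 and keeps 271.
Round 4 (the union proposes): the firm can get 271 next round, worth 0.51 × 271 = 138.21 now. The union offers 138.21 and keeps 360 − 138.21 = 221.79.
Round 3 (the firm proposes): the union can get 221.79 next round, worth 0.51 × 221.79 = 113.1129 now, so the firm offers 113.1129, keeping 246.8871.
Round 2 (the union proposes): the firm can get 246.8871 next round, worth 0.51 × 246.8871 = 125.912421 now, so the union offers 125.912421, keeping 234.087579.
Round 1 (the firm proposes): the union can get 234.087579 next round, worth 0.51 × 234.087579 = 119.38466529 now, so the firm offers 119.38466529, keeping 240.61533471.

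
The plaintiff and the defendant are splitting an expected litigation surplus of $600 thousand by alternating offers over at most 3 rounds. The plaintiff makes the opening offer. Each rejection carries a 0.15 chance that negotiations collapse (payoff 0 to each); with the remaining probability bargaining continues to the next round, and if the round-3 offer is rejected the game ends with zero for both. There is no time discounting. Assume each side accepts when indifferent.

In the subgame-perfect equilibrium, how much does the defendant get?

By backward induction:
Round 3 (the plaintiff proposes): the defendant will accept anything ≥ 0, so the plaintiff offers 0 and keeps 600.
Round 2 (the defendant proposes): rejecting gives the plaintiff an expected 0.85 × 600 = 510, so the defendant offers 510, keeping 90.
Round 1 (the plaintiff proposes): rejecting gives the defendant an expected 0.85 × 90 = 76.5, so the plaintiff offers 76.5, keeping 523.5.

76.5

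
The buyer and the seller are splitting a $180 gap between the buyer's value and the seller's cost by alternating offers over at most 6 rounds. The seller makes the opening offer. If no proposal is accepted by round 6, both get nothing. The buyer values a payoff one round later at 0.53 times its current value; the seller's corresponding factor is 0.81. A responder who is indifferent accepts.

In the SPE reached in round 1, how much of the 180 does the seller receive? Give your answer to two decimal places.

Work backward from the last round.
Round 6 (the buyer proposes): rejection yields 0 for the seller; the buyer offers 0 and keeps 180.
Round 5 (the seller proposes): the buyer can get 180 next round, worth 0.53 × 180 = 95.4 now; the seller offers that and keeps 84.6.
Round 4 (the buyer proposes): the seller can get 84.6 next round, worth 0.81 × 84.6 = 68.526 now, so the buyer offers 68.526, keeping 111.474.
Round 3 (the seller proposes): the buyer can get 111.474 next round, worth 0.53 × 111.474 = 59.08122 now. The seller offers 59.08122 and keeps 180 − 59.08122 = 120.91878.
Round 2 (the buyer proposes): the seller can get 120.91878 next round, worth 0.81 × 120.91878 = 97.9442118 now. The buyer offers 97.9442118 and keeps 180 − 97.9442118 = 82.0557882.
Round 1 (the seller proposes): the buyer can get 82.0557882 next round, worth 0.53 × 82.0557882 = 43.489567746 now, so the seller offers 43.489567746, keeping 136.510432254.

136.51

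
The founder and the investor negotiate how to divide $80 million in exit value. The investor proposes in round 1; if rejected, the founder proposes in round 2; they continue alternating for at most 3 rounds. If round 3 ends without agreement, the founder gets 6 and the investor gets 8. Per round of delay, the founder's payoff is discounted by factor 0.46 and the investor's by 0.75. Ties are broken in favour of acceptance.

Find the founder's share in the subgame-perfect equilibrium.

Round 3 (the investor proposes): the founder gets 6 if talks fail, so the investor offers 6 and keeps 74.
Round 2 (the founder proposes): the investor can get 74 next round, worth 0.75 × 74 = 55.5 now, so the founder offers 55.5, keeping 24.5.
Round 1 (the investor proposes): the founder can get 24.5 next round, worth 0.46 × 24.5 = 11.27 now; the investor offers that and keeps 68.73.

11.27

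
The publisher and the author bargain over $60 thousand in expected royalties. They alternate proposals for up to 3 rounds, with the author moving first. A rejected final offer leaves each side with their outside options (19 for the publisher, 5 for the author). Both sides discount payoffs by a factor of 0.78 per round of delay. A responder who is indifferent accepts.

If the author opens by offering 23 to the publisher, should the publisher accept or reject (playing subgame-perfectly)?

Round 3 (the author proposes): the publisher gets 19 if talks fail, so the author offers 19 and keeps 41.
Round 2 (the publisher proposes): the author can get 41 next round, worth 0.78 × 41 = 31.98 now. The publisher offers 31.98 and keeps 60 − 31.98 = 28.02.
So by rejecting in round 1, the publisher gets 28.02 next round, worth 0.78 × 28.02 = 21.8556 now.
Offer 23 ≥ 21.8556, so the publisher accepts.

Accept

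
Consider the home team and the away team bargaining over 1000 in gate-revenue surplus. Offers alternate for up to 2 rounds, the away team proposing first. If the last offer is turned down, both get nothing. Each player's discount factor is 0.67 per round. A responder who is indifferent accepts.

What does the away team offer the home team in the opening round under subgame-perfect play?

670

Round 2 (the home team proposes): the away team will accept anything ≥ 0, so the home team offers 0 and keeps 1000.
Round 1 (the away team proposes): the home team can get 1000 next round, worth 0.67 × 1000 = 670 now; the away team offers that and keeps 330.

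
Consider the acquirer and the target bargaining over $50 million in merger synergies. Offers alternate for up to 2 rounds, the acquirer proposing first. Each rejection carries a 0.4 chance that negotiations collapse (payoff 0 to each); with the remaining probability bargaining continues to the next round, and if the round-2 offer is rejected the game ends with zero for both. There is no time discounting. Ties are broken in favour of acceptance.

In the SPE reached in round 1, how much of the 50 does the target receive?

Round 2 (the target proposes): the acquirer will accept anything ≥ 0, so the target offers 0 and keeps 50.
Round 1 (the acquirer proposes): rejecting gives the target an expected 0.6 × 50 = 30, so the acquirer offers 30, keeping 20.

30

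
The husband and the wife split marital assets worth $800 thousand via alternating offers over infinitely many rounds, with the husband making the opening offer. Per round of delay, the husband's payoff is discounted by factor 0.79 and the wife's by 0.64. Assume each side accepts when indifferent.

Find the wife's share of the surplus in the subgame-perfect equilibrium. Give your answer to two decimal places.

When the husband proposes, the wife accepts any offer worth at least 0.64 times what the wife would get by proposing next round; and vice versa.
This gives x = 800 − 0.64y and y = 800 − 0.79x, where x and y are each side's share when it proposes.
Hence (1 − 0.64·0.79)x = 800(1 − 0.64), i.e. 0.4944·x = 288.
x ≈ 582.5243; the wife's share is 800 − x ≈ 217.4757.

217.48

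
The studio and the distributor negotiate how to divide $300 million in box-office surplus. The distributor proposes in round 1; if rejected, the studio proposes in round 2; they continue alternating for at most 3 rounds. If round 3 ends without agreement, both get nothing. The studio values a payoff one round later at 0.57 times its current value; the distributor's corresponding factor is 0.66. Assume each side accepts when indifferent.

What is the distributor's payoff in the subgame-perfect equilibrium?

Round 3 (the distributor proposes): rejection yields 0 for the studio; the distributor offers 0 and keeps 300.
Round 2 (the studio proposes): the distributor can get 300 next round, worth 0.66 × 300 = 198 now; the studio offers that and keeps 102.
Round 1 (the distributor proposes): the studio can get 102 next round, worth 0.57 × 102 = 58.14 now. The distributor offers 58.14 and keeps 300 − 58.14 = 241.86.

241.86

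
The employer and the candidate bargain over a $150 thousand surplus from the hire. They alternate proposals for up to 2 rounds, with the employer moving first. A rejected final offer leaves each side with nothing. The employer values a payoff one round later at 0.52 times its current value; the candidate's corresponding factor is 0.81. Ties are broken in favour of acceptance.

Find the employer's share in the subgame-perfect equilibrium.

Solve by backward induction from round 2.
Round 2 (the candidate proposes): the employer will accept anything ≥ 0, so the candidate offers 0 and keeps 150.
Round 1 (the employer proposes): the candidate can get 150 next round, worth 0.81 × 150 = 121.5 now. The employer offers 121.5 and keeps 150 − 121.5 = 28.5.

28.5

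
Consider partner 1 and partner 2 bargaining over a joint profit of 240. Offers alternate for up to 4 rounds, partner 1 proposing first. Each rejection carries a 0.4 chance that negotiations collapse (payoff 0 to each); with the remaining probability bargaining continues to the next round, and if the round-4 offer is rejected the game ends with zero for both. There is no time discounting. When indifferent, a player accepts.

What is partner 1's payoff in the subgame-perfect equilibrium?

130.56

By backward induction:
Round 4 (partner 2 proposes): partner 1 will accept anything ≥ 0, so partner 2 offers 0 and keeps 240.
Round 3 (partner 1 proposes): rejecting gives partner 2 an expected 0.6 × 240 = 144. Partner 1 offers 144 and keeps 240 − 144 = 96.
Round 2 (partner 2 proposes): rejecting gives partner 1 an expected 0.6 × 96 = 57.6; partner 2 offers that and keeps 182.4.
Round 1 (partner 1 proposes): rejecting gives partner 2 an expected 0.6 × 182.4 = 109.44, so partner 1 offers 109.44, keeping 130.56.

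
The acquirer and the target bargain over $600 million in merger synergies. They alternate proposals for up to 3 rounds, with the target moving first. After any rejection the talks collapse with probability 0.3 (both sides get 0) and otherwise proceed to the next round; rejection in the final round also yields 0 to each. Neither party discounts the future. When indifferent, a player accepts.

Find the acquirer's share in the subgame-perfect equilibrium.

126

Round 3 (the target proposes): the acquirer will accept anything ≥ 0, so the target offers 0 and keeps 600.
Round 2 (the acquirer proposes): rejecting gives the target an expected 0.7 × 600 = 420. The acquirer offers 420 and keeps 600 − 420 = 180.
Round 1 (the target proposes): rejecting gives the acquirer an expected 0.7 × 180 = 126; the target offers that and keeps 474.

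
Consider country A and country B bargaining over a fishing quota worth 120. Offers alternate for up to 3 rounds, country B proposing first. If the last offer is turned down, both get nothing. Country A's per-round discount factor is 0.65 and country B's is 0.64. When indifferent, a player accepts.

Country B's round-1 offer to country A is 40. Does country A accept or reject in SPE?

Accept

Round 3 (country B proposes): country A will accept anything ≥ 0, so country B offers 0 and keeps 120.
Round 2 (country A proposes): country B can get 120 next round, worth 0.64 × 120 = 76.8 now. Country A offers 76.8 and keeps 120 − 76.8 = 43.2.
So by rejecting in round 1, country A gets 43.2 next round, worth 0.65 × 43.2 = 28.08 now.
Offer 40 ≥ 28.08, so country A accepts.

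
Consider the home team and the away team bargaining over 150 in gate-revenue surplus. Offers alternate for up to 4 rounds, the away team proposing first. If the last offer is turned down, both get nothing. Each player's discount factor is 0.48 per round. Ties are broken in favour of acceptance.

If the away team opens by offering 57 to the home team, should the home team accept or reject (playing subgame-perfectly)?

Round 4 (the home team proposes): rejection yields 0 for the away team; the home team offers 0 and keeps 150.
Round 3 (the away team proposes): the home team can get 150 next round, worth 0.48 × 150 = 72 now. The away team offers 72 and keeps 150 − 72 = 78.
Round 2 (the home team proposes): the away team can get 78 next round, worth 0.48 × 78 = 37.44 now. The home team offers 37.44 and keeps 150 − 37.44 = 112.56.
So by rejecting in round 1, the home team gets 112.56 next round, worth 0.48 × 112.56 = 54.0288 now.
Offer 57 ≥ 54.0288, so the home team accepts.

Accept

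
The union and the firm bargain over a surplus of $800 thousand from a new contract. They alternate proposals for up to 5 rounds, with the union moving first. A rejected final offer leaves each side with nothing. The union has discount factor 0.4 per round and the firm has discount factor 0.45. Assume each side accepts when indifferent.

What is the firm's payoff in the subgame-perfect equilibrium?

254.88

Work backward from the last round.
Round 5 (the union proposes): rejection yields 0 for the firm; the union offers 0 and keeps 800.
Round 4 (the firm proposes): the union can get 800 next round, worth 0.4 × 800 = 320 now; the firm offers that and keeps 480.
Round 3 (the union proposes): the firm can get 480 next round, worth 0.45 × 480 = 216 now; the union offers that and keeps 584.
Round 2 (the firm proposes): the union can get 584 next round, worth 0.4 × 584 = 233.6 now. The firm offers 233.6 and keeps 800 − 233.6 = 566.4.
Round 1 (the union proposes): the firm can get 566.4 next round, worth 0.45 × 566.4 = 254.88 now, so the union offers 254.88, keeping 545.12.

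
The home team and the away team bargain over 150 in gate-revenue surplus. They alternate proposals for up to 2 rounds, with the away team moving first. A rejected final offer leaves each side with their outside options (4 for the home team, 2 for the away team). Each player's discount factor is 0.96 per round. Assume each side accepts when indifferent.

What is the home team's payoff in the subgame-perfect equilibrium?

Round 2 (the home team proposes): the away team gets 2 if talks fail, so the home team offers 2 and keeps 148.
Round 1 (the away team proposes): the home team can get 148 next round, worth 0.96 × 148 = 142.08 now; the away team offers that and keeps 7.92.

142.08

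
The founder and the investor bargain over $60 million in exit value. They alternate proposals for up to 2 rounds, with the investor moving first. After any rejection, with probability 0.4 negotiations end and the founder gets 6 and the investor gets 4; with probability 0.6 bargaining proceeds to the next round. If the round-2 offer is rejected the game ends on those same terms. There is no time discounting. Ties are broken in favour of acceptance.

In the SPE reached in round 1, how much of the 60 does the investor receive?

By backward induction:
Round 2 (the founder proposes): the investor gets 4 if talks fail, so the founder offers 4 and keeps 56.
Round 1 (the investor proposes): rejecting gives the founder an expected 0.6 × 56 + 0.4 × 6 = 36, so the investor offers 36, keeping 24.

24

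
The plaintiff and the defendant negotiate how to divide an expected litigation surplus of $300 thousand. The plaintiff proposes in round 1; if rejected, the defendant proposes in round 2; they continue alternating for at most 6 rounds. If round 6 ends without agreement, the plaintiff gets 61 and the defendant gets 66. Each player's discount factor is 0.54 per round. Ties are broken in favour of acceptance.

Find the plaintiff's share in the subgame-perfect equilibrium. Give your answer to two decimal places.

192.78

Solve by backward induction from round 6.
Round 6 (the defendant proposes): the plaintiff gets 61 if talks fail, so the defendant offers 61 and keeps 239.
Round 5 (the plaintiff proposes): the defendant can get 239 next round, worth 0.54 × 239 = 129.06 now; the plaintiff offers that and keeps 170.94.
Round 4 (the defendant proposes): the plaintiff can get 170.94 next round, worth 0.54 × 170.94 = 92.3076 now. The defendant offers 92.3076 and keeps 300 − 92.3076 = 207.6924.
Round 3 (the plaintiff proposes): the defendant can get 207.6924 next round, worth 0.54 × 207.6924 = 112.153896 now. The plaintiff offers 112.153896 and keeps 300 − 112.153896 = 187.846104.
Round 2 (the defendant proposes): the plaintiff can get 187.846104 next round, worth 0.54 × 187.846104 = 101.43689616 now; the defendant offers that and keeps 198.56310384.
Round 1 (the plaintiff proposes): the defendant can get 198.56310384 next round, worth 0.54 × 198.56310384 = 107.2240760736 now. The plaintiff offers 107.2240760736 and keeps 300 − 107.2240760736 = 192.7759239264.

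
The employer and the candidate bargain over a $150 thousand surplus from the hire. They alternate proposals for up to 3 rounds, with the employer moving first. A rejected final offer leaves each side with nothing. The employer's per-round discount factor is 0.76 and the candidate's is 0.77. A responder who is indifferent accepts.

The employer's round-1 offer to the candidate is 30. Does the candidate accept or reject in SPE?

Round 3 (the employer proposes): the candidate will accept anything ≥ 0, so the employer offers 0 and keeps 150.
Round 2 (the candidate proposes): the employer can get 150 next round, worth 0.76 × 150 = 114 now. The candidate offers 114 and keeps 150 − 114 = 36.
So by rejecting in round 1, the candidate gets 36 next round, worth 0.77 × 36 = 27.72 now.
Offer 30 ≥ 27.72, so the candidate accepts.

Accept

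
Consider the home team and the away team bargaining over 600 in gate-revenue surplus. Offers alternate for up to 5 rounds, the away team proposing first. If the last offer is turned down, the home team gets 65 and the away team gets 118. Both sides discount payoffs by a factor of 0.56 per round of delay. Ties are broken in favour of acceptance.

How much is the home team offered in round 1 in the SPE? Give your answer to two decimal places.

200.60

Round 5 (the away team proposes): the home team gets 65 if talks fail, so the away team offers 65 and keeps 535.
Round 4 (the home team proposes): the away team can get 535 next round, worth 0.56 × 535 = 299.6 now, so the home team offers 299.6, keeping 300.4.
Round 3 (the away team proposes): the home team can get 300.4 next round, worth 0.56 × 300.4 = 168.224 now. The away team offers 168.224 and keeps 600 − 168.224 = 431.776.
Round 2 (the home team proposes): the away team can get 431.776 next round, worth 0.56 × 431.776 = 241.79456 now; the home team offers that and keeps 358.20544.
Round 1 (the away team proposes): the home team can get 358.20544 next round, worth 0.56 × 358.20544 = 200.5950464 now; the away team offers that and keeps 399.4049536.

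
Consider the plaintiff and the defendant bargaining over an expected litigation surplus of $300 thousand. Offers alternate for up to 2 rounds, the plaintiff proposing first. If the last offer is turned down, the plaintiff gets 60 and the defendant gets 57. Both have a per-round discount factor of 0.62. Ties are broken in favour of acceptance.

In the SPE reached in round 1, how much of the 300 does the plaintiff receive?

Round 2 (the defendant proposes): the plaintiff gets 60 if talks fail, so the defendant offers 60 and keeps 240.
Round 1 (the plaintiff proposes): the defendant can get 240 next round, worth 0.62 × 240 = 148.8 now; the plaintiff offers that and keeps 151.2.

151.2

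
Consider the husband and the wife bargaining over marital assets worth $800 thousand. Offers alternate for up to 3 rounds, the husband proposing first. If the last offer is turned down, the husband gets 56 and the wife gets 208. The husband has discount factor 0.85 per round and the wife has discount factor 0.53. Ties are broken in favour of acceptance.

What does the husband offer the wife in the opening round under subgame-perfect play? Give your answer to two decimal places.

157.30

Work backward from the last round.
Round 3 (the husband proposes): the wife gets 208 if talks fail, so the husband offers 208 and keeps 592.
Round 2 (the wife proposes): the husband can get 592 next round, worth 0.85 × 592 = 503.2 now; the wife offers that and keeps 296.8.
Round 1 (the husband proposes): the wife can get 296.8 next round, worth 0.53 × 296.8 = 157.304 now; the husband offers that and keeps 642.696.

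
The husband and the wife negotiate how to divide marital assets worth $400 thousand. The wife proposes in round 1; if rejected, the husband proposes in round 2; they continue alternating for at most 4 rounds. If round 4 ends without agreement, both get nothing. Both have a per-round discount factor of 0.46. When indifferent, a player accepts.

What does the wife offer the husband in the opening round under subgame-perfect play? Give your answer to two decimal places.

138.29

By backward induction:
Round 4 (the husband proposes): rejection yields 0 for the wife; the husband offers 0 and keeps 400.
Round 3 (the wife proposes): the husband can get 400 next round, worth 0.46 × 400 = 184 now. The wife offers 184 and keeps 400 − 184 = 216.
Round 2 (the husband proposes): the wife can get 216 next round, worth 0.46 × 216 = 99.36 now; the husband offers that and keeps 300.64.
Round 1 (the wife proposes): the husband can get 300.64 next round, worth 0.46 × 300.64 = 138.2944 now. The wife offers 138.2944 and keeps 400 − 138.2944 = 261.7056.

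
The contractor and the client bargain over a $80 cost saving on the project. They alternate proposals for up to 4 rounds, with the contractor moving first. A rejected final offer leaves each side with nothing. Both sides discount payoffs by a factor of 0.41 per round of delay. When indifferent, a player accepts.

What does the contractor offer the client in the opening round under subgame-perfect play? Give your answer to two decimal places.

24.87

Round 4 (the client proposes): the contractor will accept anything ≥ 0, so the client offers 0 and keeps 80.
Round 3 (the contractor proposes): the client can get 80 next round, worth 0.41 × 80 = 32.8 now. The contractor offers 32.8 and keeps 80 − 32.8 = 47.2.
Round 2 (the client proposes): the contractor can get 47.2 next round, worth 0.41 × 47.2 = 19.352 now. The client offers 19.352 and keeps 80 − 19.352 = 60.648.
Round 1 (the contractor proposes): the client can get 60.648 next round, worth 0.41 × 60.648 = 24.86568 now, so the contractor offers 24.86568, keeping 55.13432.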